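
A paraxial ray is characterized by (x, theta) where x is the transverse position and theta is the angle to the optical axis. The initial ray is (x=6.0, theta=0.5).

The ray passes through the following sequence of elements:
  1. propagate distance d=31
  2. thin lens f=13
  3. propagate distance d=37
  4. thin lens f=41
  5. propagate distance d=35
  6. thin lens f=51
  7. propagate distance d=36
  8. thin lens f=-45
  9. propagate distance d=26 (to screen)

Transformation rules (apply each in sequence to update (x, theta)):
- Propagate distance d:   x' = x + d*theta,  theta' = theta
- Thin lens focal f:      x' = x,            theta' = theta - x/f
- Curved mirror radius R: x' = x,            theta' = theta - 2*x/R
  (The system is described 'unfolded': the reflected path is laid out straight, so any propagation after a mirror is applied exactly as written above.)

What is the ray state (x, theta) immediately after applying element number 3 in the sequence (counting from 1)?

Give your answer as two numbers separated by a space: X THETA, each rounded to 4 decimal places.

Answer: -21.1923 -1.1538

Derivation:
Initial: x=6.0000 theta=0.5000
After 1 (propagate distance d=31): x=21.5000 theta=0.5000
After 2 (thin lens f=13): x=21.5000 theta=-15/13 (≈-1.1538)
After 3 (propagate distance d=37): x=-551/26 (≈-21.1923) theta=-15/13 (≈-1.1538)
Rounded to 4 decimal places: x = -21.1923, theta = -1.1538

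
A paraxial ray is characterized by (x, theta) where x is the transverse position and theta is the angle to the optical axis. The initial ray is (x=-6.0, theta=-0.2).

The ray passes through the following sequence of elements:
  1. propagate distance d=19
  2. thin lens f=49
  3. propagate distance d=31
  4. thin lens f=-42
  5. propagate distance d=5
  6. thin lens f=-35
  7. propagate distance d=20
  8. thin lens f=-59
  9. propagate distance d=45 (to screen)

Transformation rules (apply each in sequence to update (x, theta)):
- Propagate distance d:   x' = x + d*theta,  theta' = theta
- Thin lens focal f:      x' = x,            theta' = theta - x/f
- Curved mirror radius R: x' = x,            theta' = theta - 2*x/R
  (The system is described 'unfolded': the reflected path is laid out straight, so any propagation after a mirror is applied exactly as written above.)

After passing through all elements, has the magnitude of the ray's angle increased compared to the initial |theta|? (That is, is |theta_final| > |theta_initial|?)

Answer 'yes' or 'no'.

Answer: yes

Derivation:
Initial: x=-6.0000 theta=-0.2000
After 1 (propagate distance d=19): x=-9.8000 theta=-0.2000
After 2 (thin lens f=49): x=-9.8000 theta=0.0000
After 3 (propagate distance d=31): x=-9.8000 theta=0.0000
After 4 (thin lens f=-42): x=-9.8000 theta=-7/30 (≈-0.2333)
After 5 (propagate distance d=5): x=-329/30 (≈-10.9667) theta=-7/30 (≈-0.2333)
After 6 (thin lens f=-35): x=-329/30 (≈-10.9667) theta=-41/75 (≈-0.5467)
After 7 (propagate distance d=20): x=-21.9000 theta=-41/75 (≈-0.5467)
After 8 (thin lens f=-59): x=-21.9000 theta=-8123/8850 (≈-0.9179)
After 9 (propagate distance d=45 (to screen)): x=-3729/59 (≈-63.2034) theta=-8123/8850 (≈-0.9179)
|theta_initial|=0.2000 |theta_final|=8123/8850 (≈0.9179) -> increased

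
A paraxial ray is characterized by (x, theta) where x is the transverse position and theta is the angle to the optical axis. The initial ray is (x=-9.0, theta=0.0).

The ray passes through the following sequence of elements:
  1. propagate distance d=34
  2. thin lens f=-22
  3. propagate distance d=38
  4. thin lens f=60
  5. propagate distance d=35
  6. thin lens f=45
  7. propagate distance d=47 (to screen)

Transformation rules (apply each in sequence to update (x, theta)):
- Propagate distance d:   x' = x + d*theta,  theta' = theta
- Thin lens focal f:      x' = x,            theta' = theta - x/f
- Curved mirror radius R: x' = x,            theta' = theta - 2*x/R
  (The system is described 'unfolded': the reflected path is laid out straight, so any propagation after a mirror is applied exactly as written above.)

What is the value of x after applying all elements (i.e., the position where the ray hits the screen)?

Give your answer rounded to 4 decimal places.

Initial: x=-9.0000 theta=0.0000
After 1 (propagate distance d=34): x=-9.0000 theta=0.0000
After 2 (thin lens f=-22): x=-9.0000 theta=-9/22 (≈-0.4091)
After 3 (propagate distance d=38): x=-270/11 (≈-24.5455) theta=-9/22 (≈-0.4091)
After 4 (thin lens f=60): x=-270/11 (≈-24.5455) theta=0.0000
After 5 (propagate distance d=35): x=-270/11 (≈-24.5455) theta=0.0000
After 6 (thin lens f=45): x=-270/11 (≈-24.5455) theta=6/11 (≈0.5455)
After 7 (propagate distance d=47 (to screen)): x=12/11 (≈1.0909) theta=6/11 (≈0.5455)
Rounded to 4 decimal places: x = 1.0909

Answer: 1.0909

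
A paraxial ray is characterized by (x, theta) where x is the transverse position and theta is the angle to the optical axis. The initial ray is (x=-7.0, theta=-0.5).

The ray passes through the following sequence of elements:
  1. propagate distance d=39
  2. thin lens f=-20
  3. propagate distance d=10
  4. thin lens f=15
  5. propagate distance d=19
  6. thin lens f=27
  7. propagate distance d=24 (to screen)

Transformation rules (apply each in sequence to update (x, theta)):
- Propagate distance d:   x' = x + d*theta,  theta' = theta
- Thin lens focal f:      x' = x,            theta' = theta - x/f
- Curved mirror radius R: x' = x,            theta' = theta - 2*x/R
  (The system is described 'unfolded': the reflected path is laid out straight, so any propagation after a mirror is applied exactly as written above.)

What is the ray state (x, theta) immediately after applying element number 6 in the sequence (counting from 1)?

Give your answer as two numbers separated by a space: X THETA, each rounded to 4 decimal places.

Answer: -22.7417 2.0006

Derivation:
Initial: x=-7.0000 theta=-0.5000
After 1 (propagate distance d=39): x=-26.5000 theta=-0.5000
After 2 (thin lens f=-20): x=-26.5000 theta=-1.8250
After 3 (propagate distance d=10): x=-44.7500 theta=-1.8250
After 4 (thin lens f=15): x=-44.7500 theta=139/120 (≈1.1583)
After 5 (propagate distance d=19): x=-2729/120 (≈-22.7417) theta=139/120 (≈1.1583)
After 6 (thin lens f=27): x=-2729/120 (≈-22.7417) theta=3241/1620 (≈2.0006)
Rounded to 4 decimal places: x = -22.7417, theta = 2.0006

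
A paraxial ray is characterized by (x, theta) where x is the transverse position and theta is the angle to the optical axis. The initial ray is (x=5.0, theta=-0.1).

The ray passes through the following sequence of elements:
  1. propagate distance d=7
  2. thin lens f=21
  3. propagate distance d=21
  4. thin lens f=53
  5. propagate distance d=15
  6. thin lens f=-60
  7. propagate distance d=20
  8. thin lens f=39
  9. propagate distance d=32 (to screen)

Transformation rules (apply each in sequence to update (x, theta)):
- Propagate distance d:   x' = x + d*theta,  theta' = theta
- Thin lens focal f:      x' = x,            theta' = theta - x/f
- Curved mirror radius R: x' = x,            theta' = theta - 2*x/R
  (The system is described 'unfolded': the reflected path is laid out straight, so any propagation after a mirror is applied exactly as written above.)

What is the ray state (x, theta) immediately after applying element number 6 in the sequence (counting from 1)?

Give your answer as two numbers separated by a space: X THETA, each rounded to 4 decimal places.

Initial: x=5.0000 theta=-0.1000
After 1 (propagate distance d=7): x=4.3000 theta=-0.1000
After 2 (thin lens f=21): x=4.3000 theta=-32/105 (≈-0.3048)
After 3 (propagate distance d=21): x=-2.1000 theta=-32/105 (≈-0.3048)
After 4 (thin lens f=53): x=-2.1000 theta=-2951/11130 (≈-0.2651)
After 5 (propagate distance d=15): x=-11273/1855 (≈-6.0771) theta=-2951/11130 (≈-0.2651)
After 6 (thin lens f=-60): x=-11273/1855 (≈-6.0771) theta=-40783/111300 (≈-0.3664)
Rounded to 4 decimal places: x = -6.0771, theta = -0.3664

Answer: -6.0771 -0.3664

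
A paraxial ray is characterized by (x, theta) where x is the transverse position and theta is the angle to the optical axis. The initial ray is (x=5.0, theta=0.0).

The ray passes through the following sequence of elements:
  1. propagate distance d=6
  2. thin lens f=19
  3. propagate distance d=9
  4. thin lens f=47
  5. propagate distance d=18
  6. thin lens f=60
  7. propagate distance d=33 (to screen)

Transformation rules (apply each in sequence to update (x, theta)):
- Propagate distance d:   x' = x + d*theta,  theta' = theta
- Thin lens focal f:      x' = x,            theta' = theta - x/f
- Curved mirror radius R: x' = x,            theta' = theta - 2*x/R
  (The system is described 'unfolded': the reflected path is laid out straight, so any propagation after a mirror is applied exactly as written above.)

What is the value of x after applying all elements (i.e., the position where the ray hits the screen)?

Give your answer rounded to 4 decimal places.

Answer: -11.9328

Derivation:
Initial: x=5.0000 theta=0.0000
After 1 (propagate distance d=6): x=5.0000 theta=0.0000
After 2 (thin lens f=19): x=5.0000 theta=-5/19 (≈-0.2632)
After 3 (propagate distance d=9): x=50/19 (≈2.6316) theta=-5/19 (≈-0.2632)
After 4 (thin lens f=47): x=50/19 (≈2.6316) theta=-15/47 (≈-0.3191)
After 5 (propagate distance d=18): x=-2780/893 (≈-3.1131) theta=-15/47 (≈-0.3191)
After 6 (thin lens f=60): x=-2780/893 (≈-3.1131) theta=-716/2679 (≈-0.2673)
After 7 (propagate distance d=33 (to screen)): x=-10656/893 (≈-11.9328) theta=-716/2679 (≈-0.2673)
Rounded to 4 decimal places: x = -11.9328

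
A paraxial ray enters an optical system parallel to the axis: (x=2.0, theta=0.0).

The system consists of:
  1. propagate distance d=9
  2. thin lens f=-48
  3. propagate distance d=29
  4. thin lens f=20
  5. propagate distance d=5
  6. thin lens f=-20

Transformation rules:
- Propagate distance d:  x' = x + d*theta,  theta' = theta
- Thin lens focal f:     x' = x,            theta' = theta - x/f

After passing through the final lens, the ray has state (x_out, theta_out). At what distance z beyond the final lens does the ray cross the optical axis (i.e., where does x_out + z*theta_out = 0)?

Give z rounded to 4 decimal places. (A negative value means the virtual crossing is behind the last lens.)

Initial: x=2.0000 theta=0.0000
After 1 (propagate distance d=9): x=2.0000 theta=0.0000
After 2 (thin lens f=-48): x=2.0000 theta=1/24 (≈0.0417)
After 3 (propagate distance d=29): x=77/24 (≈3.2083) theta=1/24 (≈0.0417)
After 4 (thin lens f=20): x=77/24 (≈3.2083) theta=-19/160 (≈-0.1188)
After 5 (propagate distance d=5): x=251/96 (≈2.6146) theta=-19/160 (≈-0.1188)
After 6 (thin lens f=-20): x=251/96 (≈2.6146) theta=23/1920 (≈0.0120)
z_focus = -x_out/theta_out = -(251/96)/(23/1920) = -5020/23 ≈ -218.2609
Rounded to 4 decimal places: z = -218.2609

Answer: -218.2609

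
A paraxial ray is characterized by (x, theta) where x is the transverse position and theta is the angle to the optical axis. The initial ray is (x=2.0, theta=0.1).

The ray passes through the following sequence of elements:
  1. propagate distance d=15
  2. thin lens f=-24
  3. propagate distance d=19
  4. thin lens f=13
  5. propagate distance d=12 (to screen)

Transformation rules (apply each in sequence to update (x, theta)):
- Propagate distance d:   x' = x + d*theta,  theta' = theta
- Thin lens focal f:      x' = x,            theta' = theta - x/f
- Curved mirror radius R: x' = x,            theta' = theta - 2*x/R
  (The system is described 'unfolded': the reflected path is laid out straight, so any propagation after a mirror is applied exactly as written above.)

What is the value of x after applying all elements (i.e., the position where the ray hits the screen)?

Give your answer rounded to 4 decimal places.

Initial: x=2.0000 theta=0.1000
After 1 (propagate distance d=15): x=3.5000 theta=0.1000
After 2 (thin lens f=-24): x=3.5000 theta=59/240 (≈0.2458)
After 3 (propagate distance d=19): x=1961/240 (≈8.1708) theta=59/240 (≈0.2458)
After 4 (thin lens f=13): x=1961/240 (≈8.1708) theta=-199/520 (≈-0.3827)
After 5 (propagate distance d=12 (to screen)): x=2233/624 (≈3.5785) theta=-199/520 (≈-0.3827)
Rounded to 4 decimal places: x = 3.5785

Answer: 3.5785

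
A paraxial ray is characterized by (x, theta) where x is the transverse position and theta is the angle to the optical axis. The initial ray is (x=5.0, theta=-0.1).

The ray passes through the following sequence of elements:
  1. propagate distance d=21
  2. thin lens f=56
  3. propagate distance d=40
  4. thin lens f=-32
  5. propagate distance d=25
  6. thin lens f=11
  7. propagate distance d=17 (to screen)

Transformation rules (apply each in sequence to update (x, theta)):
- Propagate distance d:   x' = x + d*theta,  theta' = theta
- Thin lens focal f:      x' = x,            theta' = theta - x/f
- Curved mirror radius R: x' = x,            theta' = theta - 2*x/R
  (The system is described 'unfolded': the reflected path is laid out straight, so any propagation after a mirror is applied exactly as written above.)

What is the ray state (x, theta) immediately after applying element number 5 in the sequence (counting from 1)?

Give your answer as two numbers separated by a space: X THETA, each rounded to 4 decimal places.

Answer: -9.4438 -0.2509

Derivation:
Initial: x=5.0000 theta=-0.1000
After 1 (propagate distance d=21): x=2.9000 theta=-0.1000
After 2 (thin lens f=56): x=2.9000 theta=-17/112 (≈-0.1518)
After 3 (propagate distance d=40): x=-111/35 (≈-3.1714) theta=-17/112 (≈-0.1518)
After 4 (thin lens f=-32): x=-111/35 (≈-3.1714) theta=-281/1120 (≈-0.2509)
After 5 (propagate distance d=25): x=-1511/160 (≈-9.4438) theta=-281/1120 (≈-0.2509)
Rounded to 4 decimal places: x = -9.4438, theta = -0.2509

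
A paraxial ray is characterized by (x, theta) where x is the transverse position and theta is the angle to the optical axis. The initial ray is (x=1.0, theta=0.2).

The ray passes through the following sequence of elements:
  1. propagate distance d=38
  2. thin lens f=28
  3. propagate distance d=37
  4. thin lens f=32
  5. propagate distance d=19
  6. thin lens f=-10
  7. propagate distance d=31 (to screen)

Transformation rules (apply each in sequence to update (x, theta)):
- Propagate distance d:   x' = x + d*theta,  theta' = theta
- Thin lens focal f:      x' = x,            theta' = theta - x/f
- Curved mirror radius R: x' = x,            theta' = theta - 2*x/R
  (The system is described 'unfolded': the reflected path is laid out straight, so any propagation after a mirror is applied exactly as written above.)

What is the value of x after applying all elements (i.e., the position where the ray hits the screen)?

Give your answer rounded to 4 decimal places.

Initial: x=1.0000 theta=0.2000
After 1 (propagate distance d=38): x=8.6000 theta=0.2000
After 2 (thin lens f=28): x=8.6000 theta=-3/28 (≈-0.1071)
After 3 (propagate distance d=37): x=649/140 (≈4.6357) theta=-3/28 (≈-0.1071)
After 4 (thin lens f=32): x=649/140 (≈4.6357) theta=-1129/4480 (≈-0.2520)
After 5 (propagate distance d=19): x=-683/4480 (≈-0.1525) theta=-1129/4480 (≈-0.2520)
After 6 (thin lens f=-10): x=-683/4480 (≈-0.1525) theta=-11973/44800 (≈-0.2673)
After 7 (propagate distance d=31 (to screen)): x=-53999/6400 (≈-8.4373) theta=-11973/44800 (≈-0.2673)
Rounded to 4 decimal places: x = -8.4373

Answer: -8.4373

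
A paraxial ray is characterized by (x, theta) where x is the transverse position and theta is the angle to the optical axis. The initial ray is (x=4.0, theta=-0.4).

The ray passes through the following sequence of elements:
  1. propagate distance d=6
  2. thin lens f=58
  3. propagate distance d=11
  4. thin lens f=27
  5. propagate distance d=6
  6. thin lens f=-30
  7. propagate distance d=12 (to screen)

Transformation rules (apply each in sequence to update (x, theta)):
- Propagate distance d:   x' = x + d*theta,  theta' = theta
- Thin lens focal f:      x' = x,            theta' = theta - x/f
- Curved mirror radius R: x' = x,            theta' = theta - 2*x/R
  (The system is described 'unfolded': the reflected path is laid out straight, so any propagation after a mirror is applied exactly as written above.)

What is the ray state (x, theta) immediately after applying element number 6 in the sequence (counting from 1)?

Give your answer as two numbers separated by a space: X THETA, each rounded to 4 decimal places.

Answer: -4.9793 -0.4786

Derivation:
Initial: x=4.0000 theta=-0.4000
After 1 (propagate distance d=6): x=1.6000 theta=-0.4000
After 2 (thin lens f=58): x=1.6000 theta=-62/145 (≈-0.4276)
After 3 (propagate distance d=11): x=-90/29 (≈-3.1034) theta=-62/145 (≈-0.4276)
After 4 (thin lens f=27): x=-90/29 (≈-3.1034) theta=-136/435 (≈-0.3126)
After 5 (propagate distance d=6): x=-722/145 (≈-4.9793) theta=-136/435 (≈-0.3126)
After 6 (thin lens f=-30): x=-722/145 (≈-4.9793) theta=-347/725 (≈-0.4786)
Rounded to 4 decimal places: x = -4.9793, theta = -0.4786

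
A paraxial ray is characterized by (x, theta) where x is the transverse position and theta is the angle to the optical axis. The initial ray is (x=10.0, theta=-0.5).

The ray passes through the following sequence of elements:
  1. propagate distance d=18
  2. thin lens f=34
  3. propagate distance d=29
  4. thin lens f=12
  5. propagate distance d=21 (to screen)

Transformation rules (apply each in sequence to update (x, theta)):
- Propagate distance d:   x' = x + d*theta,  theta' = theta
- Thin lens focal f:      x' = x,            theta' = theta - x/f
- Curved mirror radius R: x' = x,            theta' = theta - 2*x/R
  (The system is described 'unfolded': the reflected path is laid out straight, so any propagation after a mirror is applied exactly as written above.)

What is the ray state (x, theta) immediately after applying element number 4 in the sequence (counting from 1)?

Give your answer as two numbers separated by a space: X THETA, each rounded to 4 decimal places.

Initial: x=10.0000 theta=-0.5000
After 1 (propagate distance d=18): x=1.0000 theta=-0.5000
After 2 (thin lens f=34): x=1.0000 theta=-9/17 (≈-0.5294)
After 3 (propagate distance d=29): x=-244/17 (≈-14.3529) theta=-9/17 (≈-0.5294)
After 4 (thin lens f=12): x=-244/17 (≈-14.3529) theta=2/3 (≈0.6667)
Rounded to 4 decimal places: x = -14.3529, theta = 0.6667

Answer: -14.3529 0.6667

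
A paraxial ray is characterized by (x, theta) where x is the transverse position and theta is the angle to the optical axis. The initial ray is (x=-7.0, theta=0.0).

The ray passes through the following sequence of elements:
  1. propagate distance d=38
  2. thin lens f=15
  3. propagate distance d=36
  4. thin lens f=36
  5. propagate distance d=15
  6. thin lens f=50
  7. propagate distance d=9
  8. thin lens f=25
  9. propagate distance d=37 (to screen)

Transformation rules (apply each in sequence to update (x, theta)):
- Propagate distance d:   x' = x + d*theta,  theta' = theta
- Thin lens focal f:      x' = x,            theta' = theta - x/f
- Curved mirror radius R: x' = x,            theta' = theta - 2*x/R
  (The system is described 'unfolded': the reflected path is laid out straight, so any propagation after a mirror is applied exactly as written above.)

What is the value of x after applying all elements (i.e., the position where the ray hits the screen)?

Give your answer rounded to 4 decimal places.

Initial: x=-7.0000 theta=0.0000
After 1 (propagate distance d=38): x=-7.0000 theta=0.0000
After 2 (thin lens f=15): x=-7.0000 theta=7/15 (≈0.4667)
After 3 (propagate distance d=36): x=9.8000 theta=7/15 (≈0.4667)
After 4 (thin lens f=36): x=9.8000 theta=7/36 (≈0.1944)
After 5 (propagate distance d=15): x=763/60 (≈12.7167) theta=7/36 (≈0.1944)
After 6 (thin lens f=50): x=763/60 (≈12.7167) theta=-539/9000 (≈-0.0599)
After 7 (propagate distance d=9): x=36533/3000 (≈12.1777) theta=-539/9000 (≈-0.0599)
After 8 (thin lens f=25): x=36533/3000 (≈12.1777) theta=-61537/112500 (≈-0.5470)
After 9 (propagate distance d=37 (to screen)): x=-1813763/225000 (≈-8.0612) theta=-61537/112500 (≈-0.5470)
Rounded to 4 decimal places: x = -8.0612

Answer: -8.0612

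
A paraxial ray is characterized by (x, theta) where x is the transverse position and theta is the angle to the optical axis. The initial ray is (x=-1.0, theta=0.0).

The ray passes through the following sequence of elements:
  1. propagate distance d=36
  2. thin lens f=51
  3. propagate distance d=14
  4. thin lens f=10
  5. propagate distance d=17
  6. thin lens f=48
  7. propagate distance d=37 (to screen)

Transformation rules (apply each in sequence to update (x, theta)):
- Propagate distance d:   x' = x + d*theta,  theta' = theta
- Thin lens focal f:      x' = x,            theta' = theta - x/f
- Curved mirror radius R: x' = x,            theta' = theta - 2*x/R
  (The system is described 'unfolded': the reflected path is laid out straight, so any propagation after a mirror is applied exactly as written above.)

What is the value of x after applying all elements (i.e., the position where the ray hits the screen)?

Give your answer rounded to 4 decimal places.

Initial: x=-1.0000 theta=0.0000
After 1 (propagate distance d=36): x=-1.0000 theta=0.0000
After 2 (thin lens f=51): x=-1.0000 theta=1/51 (≈0.0196)
After 3 (propagate distance d=14): x=-37/51 (≈-0.7255) theta=1/51 (≈0.0196)
After 4 (thin lens f=10): x=-37/51 (≈-0.7255) theta=47/510 (≈0.0922)
After 5 (propagate distance d=17): x=143/170 (≈0.8412) theta=47/510 (≈0.0922)
After 6 (thin lens f=48): x=143/170 (≈0.8412) theta=203/2720 (≈0.0746)
After 7 (propagate distance d=37 (to screen)): x=9799/2720 (≈3.6026) theta=203/2720 (≈0.0746)
Rounded to 4 decimal places: x = 3.6026

Answer: 3.6026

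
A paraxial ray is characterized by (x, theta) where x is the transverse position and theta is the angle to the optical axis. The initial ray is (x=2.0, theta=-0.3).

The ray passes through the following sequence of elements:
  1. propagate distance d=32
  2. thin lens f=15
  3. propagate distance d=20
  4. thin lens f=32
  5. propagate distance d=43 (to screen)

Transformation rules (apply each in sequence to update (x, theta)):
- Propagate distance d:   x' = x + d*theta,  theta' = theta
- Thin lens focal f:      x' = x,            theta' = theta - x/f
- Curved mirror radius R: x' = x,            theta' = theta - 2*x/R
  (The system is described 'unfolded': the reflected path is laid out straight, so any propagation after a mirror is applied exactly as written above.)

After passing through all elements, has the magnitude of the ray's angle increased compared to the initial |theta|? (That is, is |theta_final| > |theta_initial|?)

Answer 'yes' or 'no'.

Initial: x=2.0000 theta=-0.3000
After 1 (propagate distance d=32): x=-7.6000 theta=-0.3000
After 2 (thin lens f=15): x=-7.6000 theta=31/150 (≈0.2067)
After 3 (propagate distance d=20): x=-52/15 (≈-3.4667) theta=31/150 (≈0.2067)
After 4 (thin lens f=32): x=-52/15 (≈-3.4667) theta=0.3150
After 5 (propagate distance d=43 (to screen)): x=6047/600 (≈10.0783) theta=0.3150
|theta_initial|=0.3000 |theta_final|=0.3150 -> increased

Answer: yes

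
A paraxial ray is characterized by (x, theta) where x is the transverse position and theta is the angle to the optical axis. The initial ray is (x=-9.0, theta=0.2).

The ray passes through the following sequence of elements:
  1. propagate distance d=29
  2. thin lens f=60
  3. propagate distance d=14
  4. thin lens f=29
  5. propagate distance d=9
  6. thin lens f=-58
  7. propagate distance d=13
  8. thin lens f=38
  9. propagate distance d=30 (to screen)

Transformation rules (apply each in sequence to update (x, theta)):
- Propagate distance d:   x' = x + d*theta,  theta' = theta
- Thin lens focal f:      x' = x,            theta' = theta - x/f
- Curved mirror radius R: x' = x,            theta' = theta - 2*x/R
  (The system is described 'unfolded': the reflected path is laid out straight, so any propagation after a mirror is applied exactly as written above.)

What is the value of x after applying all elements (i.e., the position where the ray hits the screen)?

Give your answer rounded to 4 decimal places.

Initial: x=-9.0000 theta=0.2000
After 1 (propagate distance d=29): x=-3.2000 theta=0.2000
After 2 (thin lens f=60): x=-3.2000 theta=19/75 (≈0.2533)
After 3 (propagate distance d=14): x=26/75 (≈0.3467) theta=19/75 (≈0.2533)
After 4 (thin lens f=29): x=26/75 (≈0.3467) theta=7/29 (≈0.2414)
After 5 (propagate distance d=9): x=5479/2175 (≈2.5191) theta=7/29 (≈0.2414)
After 6 (thin lens f=-58): x=5479/2175 (≈2.5191) theta=35929/126150 (≈0.2848)
After 7 (propagate distance d=13): x=784859/126150 (≈6.2216) theta=35929/126150 (≈0.2848)
After 8 (thin lens f=38): x=784859/126150 (≈6.2216) theta=193481/1597900 (≈0.1211)
After 9 (propagate distance d=30 (to screen)): x=11809483/1198425 (≈9.8542) theta=193481/1597900 (≈0.1211)
Rounded to 4 decimal places: x = 9.8542

Answer: 9.8542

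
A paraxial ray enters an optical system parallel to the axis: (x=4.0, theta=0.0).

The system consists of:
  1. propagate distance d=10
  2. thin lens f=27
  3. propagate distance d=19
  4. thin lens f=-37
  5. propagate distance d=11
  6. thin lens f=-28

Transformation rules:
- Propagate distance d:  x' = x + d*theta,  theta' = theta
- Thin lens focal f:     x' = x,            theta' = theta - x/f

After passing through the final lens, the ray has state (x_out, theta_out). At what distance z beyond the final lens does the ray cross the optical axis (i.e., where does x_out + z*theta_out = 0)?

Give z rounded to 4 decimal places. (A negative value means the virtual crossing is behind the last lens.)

Initial: x=4.0000 theta=0.0000
After 1 (propagate distance d=10): x=4.0000 theta=0.0000
After 2 (thin lens f=27): x=4.0000 theta=-4/27 (≈-0.1481)
After 3 (propagate distance d=19): x=32/27 (≈1.1852) theta=-4/27 (≈-0.1481)
After 4 (thin lens f=-37): x=32/27 (≈1.1852) theta=-116/999 (≈-0.1161)
After 5 (propagate distance d=11): x=-92/999 (≈-0.0921) theta=-116/999 (≈-0.1161)
After 6 (thin lens f=-28): x=-92/999 (≈-0.0921) theta=-835/6993 (≈-0.1194)
z_focus = -x_out/theta_out = -(-92/999)/(-835/6993) = -644/835 ≈ -0.7713
Rounded to 4 decimal places: z = -0.7713

Answer: -0.7713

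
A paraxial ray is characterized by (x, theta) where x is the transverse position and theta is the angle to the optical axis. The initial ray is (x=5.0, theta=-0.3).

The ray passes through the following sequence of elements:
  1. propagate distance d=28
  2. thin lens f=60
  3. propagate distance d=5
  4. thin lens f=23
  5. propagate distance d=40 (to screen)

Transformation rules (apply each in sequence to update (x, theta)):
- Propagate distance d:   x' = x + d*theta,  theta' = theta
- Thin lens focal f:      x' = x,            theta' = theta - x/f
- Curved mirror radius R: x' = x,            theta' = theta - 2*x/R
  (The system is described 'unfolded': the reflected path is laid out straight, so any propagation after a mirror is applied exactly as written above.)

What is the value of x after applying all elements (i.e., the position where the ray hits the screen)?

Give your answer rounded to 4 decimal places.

Initial: x=5.0000 theta=-0.3000
After 1 (propagate distance d=28): x=-3.4000 theta=-0.3000
After 2 (thin lens f=60): x=-3.4000 theta=-73/300 (≈-0.2433)
After 3 (propagate distance d=5): x=-277/60 (≈-4.6167) theta=-73/300 (≈-0.2433)
After 4 (thin lens f=23): x=-277/60 (≈-4.6167) theta=-49/1150 (≈-0.0426)
After 5 (propagate distance d=40 (to screen)): x=-8723/1380 (≈-6.3210) theta=-49/1150 (≈-0.0426)
Rounded to 4 decimal places: x = -6.3210

Answer: -6.3210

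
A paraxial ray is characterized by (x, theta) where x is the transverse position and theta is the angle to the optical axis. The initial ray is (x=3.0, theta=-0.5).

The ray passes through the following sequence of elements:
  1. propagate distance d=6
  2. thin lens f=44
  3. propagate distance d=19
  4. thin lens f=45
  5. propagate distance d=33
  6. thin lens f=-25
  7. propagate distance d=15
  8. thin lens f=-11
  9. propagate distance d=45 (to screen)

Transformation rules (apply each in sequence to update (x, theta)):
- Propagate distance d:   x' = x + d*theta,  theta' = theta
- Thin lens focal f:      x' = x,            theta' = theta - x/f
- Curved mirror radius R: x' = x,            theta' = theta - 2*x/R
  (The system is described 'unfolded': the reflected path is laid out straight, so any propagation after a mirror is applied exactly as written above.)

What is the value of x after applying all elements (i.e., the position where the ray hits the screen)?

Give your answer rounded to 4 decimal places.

Answer: -224.3558

Derivation:
Initial: x=3.0000 theta=-0.5000
After 1 (propagate distance d=6): x=0.0000 theta=-0.5000
After 2 (thin lens f=44): x=0.0000 theta=-0.5000
After 3 (propagate distance d=19): x=-9.5000 theta=-0.5000
After 4 (thin lens f=45): x=-9.5000 theta=-13/45 (≈-0.2889)
After 5 (propagate distance d=33): x=-571/30 (≈-19.0333) theta=-13/45 (≈-0.2889)
After 6 (thin lens f=-25): x=-571/30 (≈-19.0333) theta=-2363/2250 (≈-1.0502)
After 7 (propagate distance d=15): x=-2609/75 (≈-34.7867) theta=-2363/2250 (≈-1.0502)
After 8 (thin lens f=-11): x=-2609/75 (≈-34.7867) theta=-104263/24750 (≈-4.2126)
After 9 (propagate distance d=45 (to screen)): x=-370187/1650 (≈-224.3558) theta=-104263/24750 (≈-4.2126)
Rounded to 4 decimal places: x = -224.3558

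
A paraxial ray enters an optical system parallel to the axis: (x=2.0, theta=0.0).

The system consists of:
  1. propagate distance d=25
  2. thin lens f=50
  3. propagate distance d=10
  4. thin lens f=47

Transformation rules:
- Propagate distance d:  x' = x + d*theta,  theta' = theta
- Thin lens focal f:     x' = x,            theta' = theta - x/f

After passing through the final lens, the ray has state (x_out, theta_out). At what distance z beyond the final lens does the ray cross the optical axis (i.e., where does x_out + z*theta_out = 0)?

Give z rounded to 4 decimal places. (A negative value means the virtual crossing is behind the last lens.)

Initial: x=2.0000 theta=0.0000
After 1 (propagate distance d=25): x=2.0000 theta=0.0000
After 2 (thin lens f=50): x=2.0000 theta=-0.0400
After 3 (propagate distance d=10): x=1.6000 theta=-0.0400
After 4 (thin lens f=47): x=1.6000 theta=-87/1175 (≈-0.0740)
z_focus = -x_out/theta_out = -(1.6000)/(-87/1175) = 1880/87 ≈ 21.6092
Rounded to 4 decimal places: z = 21.6092

Answer: 21.6092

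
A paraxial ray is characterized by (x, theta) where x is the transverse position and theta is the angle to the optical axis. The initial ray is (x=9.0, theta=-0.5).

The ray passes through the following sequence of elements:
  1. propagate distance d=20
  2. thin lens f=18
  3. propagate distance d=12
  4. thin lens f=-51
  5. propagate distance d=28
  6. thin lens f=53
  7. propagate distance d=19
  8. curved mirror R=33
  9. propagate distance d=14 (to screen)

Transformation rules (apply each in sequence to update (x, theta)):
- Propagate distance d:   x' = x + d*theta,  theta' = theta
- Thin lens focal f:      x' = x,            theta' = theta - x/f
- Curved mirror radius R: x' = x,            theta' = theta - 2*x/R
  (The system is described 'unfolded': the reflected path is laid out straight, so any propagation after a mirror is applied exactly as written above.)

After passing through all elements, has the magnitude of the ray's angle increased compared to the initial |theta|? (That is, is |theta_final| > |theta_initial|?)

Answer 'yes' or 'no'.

Answer: yes

Derivation:
Initial: x=9.0000 theta=-0.5000
After 1 (propagate distance d=20): x=-1.0000 theta=-0.5000
After 2 (thin lens f=18): x=-1.0000 theta=-4/9 (≈-0.4444)
After 3 (propagate distance d=12): x=-19/3 (≈-6.3333) theta=-4/9 (≈-0.4444)
After 4 (thin lens f=-51): x=-19/3 (≈-6.3333) theta=-29/51 (≈-0.5686)
After 5 (propagate distance d=28): x=-1135/51 (≈-22.2549) theta=-29/51 (≈-0.5686)
After 6 (thin lens f=53): x=-1135/51 (≈-22.2549) theta=-134/901 (≈-0.1487)
After 7 (propagate distance d=19): x=-67793/2703 (≈-25.0807) theta=-134/901 (≈-0.1487)
After 8 (curved mirror R=33): x=-67793/2703 (≈-25.0807) theta=11120/8109 (≈1.3713)
After 9 (propagate distance d=14 (to screen)): x=-47699/8109 (≈-5.8822) theta=11120/8109 (≈1.3713)
|theta_initial|=0.5000 |theta_final|=11120/8109 (≈1.3713) -> increased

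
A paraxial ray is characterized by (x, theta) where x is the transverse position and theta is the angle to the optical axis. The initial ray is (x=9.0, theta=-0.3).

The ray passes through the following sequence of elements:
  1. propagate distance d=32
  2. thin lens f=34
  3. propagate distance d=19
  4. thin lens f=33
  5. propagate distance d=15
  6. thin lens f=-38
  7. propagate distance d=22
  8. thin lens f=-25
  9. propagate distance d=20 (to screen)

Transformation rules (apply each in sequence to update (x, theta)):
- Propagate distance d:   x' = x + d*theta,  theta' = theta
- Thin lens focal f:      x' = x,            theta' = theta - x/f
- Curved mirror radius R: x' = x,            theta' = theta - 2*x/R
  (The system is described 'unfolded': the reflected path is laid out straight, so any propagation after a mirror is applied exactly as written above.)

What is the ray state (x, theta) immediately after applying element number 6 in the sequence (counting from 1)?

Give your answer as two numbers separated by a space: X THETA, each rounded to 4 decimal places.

Initial: x=9.0000 theta=-0.3000
After 1 (propagate distance d=32): x=-0.6000 theta=-0.3000
After 2 (thin lens f=34): x=-0.6000 theta=-24/85 (≈-0.2824)
After 3 (propagate distance d=19): x=-507/85 (≈-5.9647) theta=-24/85 (≈-0.2824)
After 4 (thin lens f=33): x=-507/85 (≈-5.9647) theta=-19/187 (≈-0.1016)
After 5 (propagate distance d=15): x=-7002/935 (≈-7.4888) theta=-19/187 (≈-0.1016)
After 6 (thin lens f=-38): x=-7002/935 (≈-7.4888) theta=-5306/17765 (≈-0.2987)
Rounded to 4 decimal places: x = -7.4888, theta = -0.2987

Answer: -7.4888 -0.2987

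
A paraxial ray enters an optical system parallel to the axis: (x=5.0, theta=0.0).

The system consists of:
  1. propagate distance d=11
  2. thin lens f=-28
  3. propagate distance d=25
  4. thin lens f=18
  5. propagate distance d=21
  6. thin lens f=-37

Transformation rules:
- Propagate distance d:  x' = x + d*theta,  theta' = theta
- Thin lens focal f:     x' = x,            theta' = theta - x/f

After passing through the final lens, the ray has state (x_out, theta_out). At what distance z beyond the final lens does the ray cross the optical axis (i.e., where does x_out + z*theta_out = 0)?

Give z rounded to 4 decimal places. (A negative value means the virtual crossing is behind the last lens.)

Answer: 7.5307

Derivation:
Initial: x=5.0000 theta=0.0000
After 1 (propagate distance d=11): x=5.0000 theta=0.0000
After 2 (thin lens f=-28): x=5.0000 theta=5/28 (≈0.1786)
After 3 (propagate distance d=25): x=265/28 (≈9.4643) theta=5/28 (≈0.1786)
After 4 (thin lens f=18): x=265/28 (≈9.4643) theta=-25/72 (≈-0.3472)
After 5 (propagate distance d=21): x=365/168 (≈2.1726) theta=-25/72 (≈-0.3472)
After 6 (thin lens f=-37): x=365/168 (≈2.1726) theta=-1345/4662 (≈-0.2885)
z_focus = -x_out/theta_out = -(365/168)/(-1345/4662) = 8103/1076 ≈ 7.5307
Rounded to 4 decimal places: z = 7.5307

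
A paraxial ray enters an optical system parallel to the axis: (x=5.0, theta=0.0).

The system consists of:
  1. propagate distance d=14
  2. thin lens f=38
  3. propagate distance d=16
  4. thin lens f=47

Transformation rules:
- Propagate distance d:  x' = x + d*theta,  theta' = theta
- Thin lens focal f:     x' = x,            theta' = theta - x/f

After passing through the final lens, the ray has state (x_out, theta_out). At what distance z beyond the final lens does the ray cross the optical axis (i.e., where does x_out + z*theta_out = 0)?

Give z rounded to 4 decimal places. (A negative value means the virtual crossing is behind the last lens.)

Answer: 14.9855

Derivation:
Initial: x=5.0000 theta=0.0000
After 1 (propagate distance d=14): x=5.0000 theta=0.0000
After 2 (thin lens f=38): x=5.0000 theta=-5/38 (≈-0.1316)
After 3 (propagate distance d=16): x=55/19 (≈2.8947) theta=-5/38 (≈-0.1316)
After 4 (thin lens f=47): x=55/19 (≈2.8947) theta=-345/1786 (≈-0.1932)
z_focus = -x_out/theta_out = -(55/19)/(-345/1786) = 1034/69 ≈ 14.9855
Rounded to 4 decimal places: z = 14.9855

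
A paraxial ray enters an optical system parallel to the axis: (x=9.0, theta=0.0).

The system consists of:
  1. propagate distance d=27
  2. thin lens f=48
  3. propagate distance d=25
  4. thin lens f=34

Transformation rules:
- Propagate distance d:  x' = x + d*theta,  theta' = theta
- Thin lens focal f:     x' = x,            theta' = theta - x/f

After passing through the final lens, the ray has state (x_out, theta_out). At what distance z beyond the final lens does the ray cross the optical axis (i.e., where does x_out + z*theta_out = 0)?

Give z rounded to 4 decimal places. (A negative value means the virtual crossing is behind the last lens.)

Initial: x=9.0000 theta=0.0000
After 1 (propagate distance d=27): x=9.0000 theta=0.0000
After 2 (thin lens f=48): x=9.0000 theta=-0.1875
After 3 (propagate distance d=25): x=4.3125 theta=-0.1875
After 4 (thin lens f=34): x=4.3125 theta=-171/544 (≈-0.3143)
z_focus = -x_out/theta_out = -(4.3125)/(-171/544) = 782/57 ≈ 13.7193
Rounded to 4 decimal places: z = 13.7193

Answer: 13.7193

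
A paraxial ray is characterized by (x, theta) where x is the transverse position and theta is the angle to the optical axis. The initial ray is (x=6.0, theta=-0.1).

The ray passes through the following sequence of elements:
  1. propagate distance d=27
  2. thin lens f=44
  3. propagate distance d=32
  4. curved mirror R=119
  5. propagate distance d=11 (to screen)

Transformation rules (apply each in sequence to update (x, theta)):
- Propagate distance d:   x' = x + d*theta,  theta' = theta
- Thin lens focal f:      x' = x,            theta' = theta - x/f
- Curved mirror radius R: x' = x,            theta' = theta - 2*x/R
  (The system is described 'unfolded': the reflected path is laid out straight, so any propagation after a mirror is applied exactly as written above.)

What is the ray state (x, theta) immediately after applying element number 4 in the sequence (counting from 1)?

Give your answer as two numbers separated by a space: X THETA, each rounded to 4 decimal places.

Initial: x=6.0000 theta=-0.1000
After 1 (propagate distance d=27): x=3.3000 theta=-0.1000
After 2 (thin lens f=44): x=3.3000 theta=-0.1750
After 3 (propagate distance d=32): x=-2.3000 theta=-0.1750
After 4 (curved mirror R=119): x=-2.3000 theta=-649/4760 (≈-0.1363)
Rounded to 4 decimal places: x = -2.3000, theta = -0.1363

Answer: -2.3000 -0.1363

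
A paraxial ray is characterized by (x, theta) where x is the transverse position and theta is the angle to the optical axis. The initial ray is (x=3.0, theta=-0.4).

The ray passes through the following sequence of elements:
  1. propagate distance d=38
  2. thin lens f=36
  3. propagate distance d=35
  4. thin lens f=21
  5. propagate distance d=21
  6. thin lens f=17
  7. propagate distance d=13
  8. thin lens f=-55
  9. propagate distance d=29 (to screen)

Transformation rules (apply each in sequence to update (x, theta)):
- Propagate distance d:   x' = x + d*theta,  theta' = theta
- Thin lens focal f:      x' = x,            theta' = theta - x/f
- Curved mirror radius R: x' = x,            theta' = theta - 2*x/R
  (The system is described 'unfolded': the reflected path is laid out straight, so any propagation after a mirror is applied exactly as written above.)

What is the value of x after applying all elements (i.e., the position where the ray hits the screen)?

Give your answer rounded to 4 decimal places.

Answer: 32.1006

Derivation:
Initial: x=3.0000 theta=-0.4000
After 1 (propagate distance d=38): x=-12.2000 theta=-0.4000
After 2 (thin lens f=36): x=-12.2000 theta=-11/180 (≈-0.0611)
After 3 (propagate distance d=35): x=-2581/180 (≈-14.3389) theta=-11/180 (≈-0.0611)
After 4 (thin lens f=21): x=-2581/180 (≈-14.3389) theta=235/378 (≈0.6217)
After 5 (propagate distance d=21): x=-77/60 (≈-1.2833) theta=235/378 (≈0.6217)
After 6 (thin lens f=17): x=-77/60 (≈-1.2833) theta=44801/64260 (≈0.6972)
After 7 (propagate distance d=13): x=249973/32130 (≈7.7800) theta=44801/64260 (≈0.6972)
After 8 (thin lens f=-55): x=249973/32130 (≈7.7800) theta=174353/207900 (≈0.8386)
After 9 (propagate distance d=29 (to screen)): x=113453059/3534300 (≈32.1006) theta=174353/207900 (≈0.8386)
Rounded to 4 decimal places: x = 32.1006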